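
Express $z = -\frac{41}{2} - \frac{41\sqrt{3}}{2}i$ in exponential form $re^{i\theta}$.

r = |z| = sqrt((-41/2)^2 + (-41*sqrt(3)/2)^2) = sqrt(1681/4 + 5043/4) = sqrt(1681) = 41
θ = arctan(b/a) = arctan(-35.507/-20.5) (quadrant-adjusted) = -120° = -2π/3
z = 41e^(-i*2π/3)


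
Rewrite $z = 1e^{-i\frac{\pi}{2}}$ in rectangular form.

a = r cos θ = 1 * 0 = 0
b = r sin θ = 1 * -1 = -1
z = -i


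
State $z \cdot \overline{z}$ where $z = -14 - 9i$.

z * conjugate(z) = |z|^2 = a^2 + b^2
= (-14)^2 + (-9)^2 = 277


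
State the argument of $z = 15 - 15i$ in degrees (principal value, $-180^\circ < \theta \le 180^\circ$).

θ = arctan(b/a) = arctan(-15/15) (quadrant-adjusted) = -45°


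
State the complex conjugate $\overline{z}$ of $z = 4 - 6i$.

If z = a + bi, then conjugate(z) = a - bi
conjugate(4 - 6i) = 4 + 6i


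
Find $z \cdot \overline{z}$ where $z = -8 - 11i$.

z * conjugate(z) = |z|^2 = a^2 + b^2
= (-8)^2 + (-11)^2 = 185


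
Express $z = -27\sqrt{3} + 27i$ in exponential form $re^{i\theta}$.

r = |z| = sqrt((-27*sqrt(3))^2 + (27)^2) = sqrt(2187 + 729) = sqrt(2916) = 54
θ = arctan(b/a) = arctan(27/-46.7654) (quadrant-adjusted) = 150° = 5π/6
z = 54e^(i*5π/6)


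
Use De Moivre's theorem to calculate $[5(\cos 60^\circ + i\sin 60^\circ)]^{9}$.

By De Moivre: z^n = r^n(cos(nθ) + i sin(nθ))
= 5^9(cos(9*60°) + i sin(9*60°))
= 1953125(cos 180° + i sin 180°)
= -1953125


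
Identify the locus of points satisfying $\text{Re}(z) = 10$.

Re(z) = x where z = x + yi; the equation x = 10 is satisfied by all points with that x-coordinate
Locus: Vertical line x = 10


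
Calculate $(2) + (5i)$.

(2 + 0) + (0 + 5)i = 2 + 5i


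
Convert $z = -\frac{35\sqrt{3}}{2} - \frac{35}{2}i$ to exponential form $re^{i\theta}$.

r = |z| = sqrt((-35*sqrt(3)/2)^2 + (-35/2)^2) = sqrt(3675/4 + 1225/4) = sqrt(1225) = 35
θ = arctan(b/a) = arctan(-17.5/-30.3109) (quadrant-adjusted) = -150° = -5π/6
z = 35e^(-i*5π/6)


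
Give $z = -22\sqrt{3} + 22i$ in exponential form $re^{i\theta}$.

r = |z| = sqrt((-22*sqrt(3))^2 + (22)^2) = sqrt(1452 + 484) = sqrt(1936) = 44
θ = arctan(b/a) = arctan(22/-38.1051) (quadrant-adjusted) = 150° = 5π/6
z = 44e^(i*5π/6)


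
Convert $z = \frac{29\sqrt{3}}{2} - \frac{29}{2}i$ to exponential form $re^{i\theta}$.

r = |z| = sqrt((29*sqrt(3)/2)^2 + (-29/2)^2) = sqrt(2523/4 + 841/4) = sqrt(841) = 29
θ = arctan(b/a) = arctan(-14.5/25.1147) (quadrant-adjusted) = -30° = -π/6
z = 29e^(-i*π/6)


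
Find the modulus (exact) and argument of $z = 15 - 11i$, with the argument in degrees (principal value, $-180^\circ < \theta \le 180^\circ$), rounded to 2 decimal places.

|z| = sqrt(15^2 + (-11)^2) = sqrt(346)
arg(z) = arctan(b/a) = arctan(-11/15) (quadrant-adjusted) = -36.25°


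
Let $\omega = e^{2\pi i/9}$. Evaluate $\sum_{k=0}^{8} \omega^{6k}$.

Let ζ = ω^6 = e^(2πi·6/9). Since 9 ∤ 6, ζ ≠ 1.
Sum = Σ_{k=0}^{8} ζ^k = (ζ^9 - 1)/(ζ - 1) = (ω^{6·9} - 1)/(ζ - 1) = (1 - 1)/(ζ - 1) = 0


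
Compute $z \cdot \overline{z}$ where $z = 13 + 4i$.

z * conjugate(z) = |z|^2 = a^2 + b^2
= 13^2 + 4^2 = 185


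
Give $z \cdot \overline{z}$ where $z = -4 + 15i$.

z * conjugate(z) = |z|^2 = a^2 + b^2
= (-4)^2 + 15^2 = 241


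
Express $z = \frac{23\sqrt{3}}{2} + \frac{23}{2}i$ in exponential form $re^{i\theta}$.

r = |z| = sqrt((23*sqrt(3)/2)^2 + (23/2)^2) = sqrt(1587/4 + 529/4) = sqrt(529) = 23
θ = arctan(b/a) = arctan(11.5/19.9186) (quadrant-adjusted) = 30° = π/6
z = 23e^(i*π/6)


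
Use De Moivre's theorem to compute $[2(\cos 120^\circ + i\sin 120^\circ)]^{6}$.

By De Moivre: z^n = r^n(cos(nθ) + i sin(nθ))
= 2^6(cos(6*120°) + i sin(6*120°))
= 64(cos 0° + i sin 0°)
= 64


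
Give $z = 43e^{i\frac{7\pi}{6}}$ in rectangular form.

a = r cos θ = 43 * -sqrt(3)/2 = -43*sqrt(3)/2
b = r sin θ = 43 * -1/2 = -43/2
z = -43*sqrt(3)/2 - (43/2)i


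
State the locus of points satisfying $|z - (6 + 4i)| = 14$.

|z - z0| = r describes a circle centered at z0 with radius r
Here z0 = 6 + 4i and r = 14
Locus: Circle centered at (6, 4) with radius 14


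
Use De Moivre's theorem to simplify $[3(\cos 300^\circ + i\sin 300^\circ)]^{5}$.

By De Moivre: z^n = r^n(cos(nθ) + i sin(nθ))
= 3^5(cos(5*300°) + i sin(5*300°))
= 243(cos 60° + i sin 60°)
= 243/2 + (243*sqrt(3)/2)i


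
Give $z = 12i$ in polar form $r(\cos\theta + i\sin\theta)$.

r = |z| = sqrt(a^2 + b^2) = sqrt((0)^2 + (12)^2) = sqrt(0 + 144) = sqrt(144) = 12
a = 0 and b > 0, so z lies on the positive imaginary axis: θ = 90°
z = 12(cos 90° + i sin 90°)


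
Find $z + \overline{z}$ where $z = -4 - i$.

z + conjugate(z) = (a + bi) + (a - bi) = 2a
= 2 * (-4) = -8


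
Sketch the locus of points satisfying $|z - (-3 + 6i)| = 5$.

|z - z0| = r describes a circle centered at z0 with radius r
Here z0 = -3 + 6i and r = 5
Locus: Circle centered at (-3, 6) with radius 5


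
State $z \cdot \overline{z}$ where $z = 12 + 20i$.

z * conjugate(z) = |z|^2 = a^2 + b^2
= 12^2 + 20^2 = 544


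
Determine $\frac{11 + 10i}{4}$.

Divisor is real, so divide each part by 4:
= 11/4 + (5/2)i


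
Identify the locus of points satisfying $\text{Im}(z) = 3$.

Im(z) = y where z = x + yi; the equation y = 3 is satisfied by all points with that y-coordinate
Locus: Horizontal line y = 3


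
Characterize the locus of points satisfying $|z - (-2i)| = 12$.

|z - z0| = r describes a circle centered at z0 with radius r
Here z0 = -2i and r = 12
Locus: Circle centered at (0, -2) with radius 12


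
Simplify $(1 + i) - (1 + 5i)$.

(1 - 1) + (1 - 5)i = -4i


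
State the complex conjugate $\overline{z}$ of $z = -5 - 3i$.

If z = a + bi, then conjugate(z) = a - bi
conjugate(-5 - 3i) = -5 + 3i


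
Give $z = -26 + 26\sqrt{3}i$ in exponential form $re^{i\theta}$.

r = |z| = sqrt((-26)^2 + (26*sqrt(3))^2) = sqrt(676 + 2028) = sqrt(2704) = 52
θ = arctan(b/a) = arctan(45.0333/-26) (quadrant-adjusted) = 120° = 2π/3
z = 52e^(i*2π/3)


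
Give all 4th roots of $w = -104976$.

|w| = 104976, arg(w) = 180°
Root modulus = 104976^(1/4) = 18
Root arguments: θ_k = (180° + 360°k)/4 for k = 0, 1, ..., 3
Roots: 9*sqrt(2) + 9*sqrt(2)i, -9*sqrt(2) + 9*sqrt(2)i, -9*sqrt(2) - 9*sqrt(2)i, 9*sqrt(2) - 9*sqrt(2)i


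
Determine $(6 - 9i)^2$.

(a + bi)^2 = a^2 - b^2 + 2abi
= 6^2 - (-9)^2 + 2*6*(-9)i
= -45 - 108i


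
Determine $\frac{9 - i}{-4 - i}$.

Multiply numerator and denominator by conjugate (-4 + i):
= (9 - i)(-4 + i) / ((-4)^2 + (-1)^2)
= (-35 + 13i) / 17
= -35/17 + (13/17)i


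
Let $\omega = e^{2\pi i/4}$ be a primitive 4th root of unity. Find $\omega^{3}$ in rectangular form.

ω^3 = e^(2πi·3/4) = e^(i·3π/2)
= cos(3π/2) + i sin(3π/2)
= -i


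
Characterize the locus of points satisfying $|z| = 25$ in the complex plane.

|z| = 25 means sqrt(x^2 + y^2) = 25
This is a circle of radius 25 centered at the origin


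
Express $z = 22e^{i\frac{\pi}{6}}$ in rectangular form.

a = r cos θ = 22 * sqrt(3)/2 = 11*sqrt(3)
b = r sin θ = 22 * 1/2 = 11
z = 11*sqrt(3) + 11i


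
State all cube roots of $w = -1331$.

|w| = 1331, arg(w) = 180°
Root modulus = 1331^(1/3) = 11
Root arguments: θ_k = (180° + 360°k)/3 for k = 0, 1, ..., 2
Roots: 11/2 + (11*sqrt(3)/2)i, -11, 11/2 - (11*sqrt(3)/2)i


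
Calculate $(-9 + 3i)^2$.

(a + bi)^2 = a^2 - b^2 + 2abi
= (-9)^2 - 3^2 + 2*(-9)*3i
= 72 - 54i


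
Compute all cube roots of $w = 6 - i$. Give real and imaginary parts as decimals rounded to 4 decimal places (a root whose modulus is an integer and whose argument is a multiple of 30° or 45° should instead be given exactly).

|w| = sqrt(37) ≈ 6.082763, arg(w) ≈ 350.537678°
Root modulus = sqrt(37)^(1/3) ≈ 1.825437
Root arguments: θ_k = (arg(w) + 360°k)/3 for k = 0, 1, ..., 2
Compute each root as (root modulus)(cos θ_k + i sin θ_k) using full-precision intermediates, then round to 4 decimal places.
Roots: -0.8244 + 1.6287i, -0.9983 - 1.5283i, 1.8227 - 0.1004i


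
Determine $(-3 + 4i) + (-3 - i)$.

(-3 + (-3)) + (4 + (-1))i = -6 + 3i


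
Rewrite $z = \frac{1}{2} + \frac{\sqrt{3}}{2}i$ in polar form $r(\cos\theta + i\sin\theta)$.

r = |z| = sqrt(a^2 + b^2) = sqrt((1/2)^2 + (sqrt(3)/2)^2) = sqrt(1/4 + 3/4) = sqrt(1) = 1
θ = arctan(b/a) = arctan(0.866/0.5) (quadrant-adjusted) = 60°
z = 1(cos 60° + i sin 60°)


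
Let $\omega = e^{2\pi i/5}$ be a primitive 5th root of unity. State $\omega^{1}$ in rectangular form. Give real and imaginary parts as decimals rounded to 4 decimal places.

ω^1 = e^(2πi·1/5) = e^(i·2π/5)
= cos(2π/5) + i sin(2π/5)
= 0.3090 + 0.9511i


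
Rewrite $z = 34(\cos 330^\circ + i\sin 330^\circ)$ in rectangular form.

a = r cos θ = 34 * sqrt(3)/2 = 17*sqrt(3)
b = r sin θ = 34 * -1/2 = -17
z = 17*sqrt(3) - 17i


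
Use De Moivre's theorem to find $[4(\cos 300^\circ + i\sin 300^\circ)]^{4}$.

By De Moivre: z^n = r^n(cos(nθ) + i sin(nθ))
= 4^4(cos(4*300°) + i sin(4*300°))
= 256(cos 120° + i sin 120°)
= -128 + 128*sqrt(3)i


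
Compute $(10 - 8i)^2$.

(a + bi)^2 = a^2 - b^2 + 2abi
= 10^2 - (-8)^2 + 2*10*(-8)i
= 36 - 160i


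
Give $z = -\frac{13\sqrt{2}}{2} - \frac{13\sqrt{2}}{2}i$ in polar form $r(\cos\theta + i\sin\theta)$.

r = |z| = sqrt(a^2 + b^2) = sqrt((-13*sqrt(2)/2)^2 + (-13*sqrt(2)/2)^2) = sqrt(169/2 + 169/2) = sqrt(169) = 13
θ = arctan(b/a) = arctan(-9.1924/-9.1924) (quadrant-adjusted) = 225°
z = 13(cos 225° + i sin 225°)


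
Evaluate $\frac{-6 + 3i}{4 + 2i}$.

Multiply numerator and denominator by conjugate (4 - 2i):
= (-6 + 3i)(4 - 2i) / (4^2 + 2^2)
= (-18 + 24i) / 20
Divide through by 2: (-9 + 12i) / 10
= -9/10 + (6/5)i


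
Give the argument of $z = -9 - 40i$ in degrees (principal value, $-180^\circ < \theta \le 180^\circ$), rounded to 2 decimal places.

θ = arctan(b/a) = arctan(-40/-9) (quadrant-adjusted) = -102.68°


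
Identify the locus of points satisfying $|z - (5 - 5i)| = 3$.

|z - z0| = r describes a circle centered at z0 with radius r
Here z0 = 5 - 5i and r = 3
Locus: Circle centered at (5, -5) with radius 3


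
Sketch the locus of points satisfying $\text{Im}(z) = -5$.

Im(z) = y where z = x + yi; the equation y = -5 is satisfied by all points with that y-coordinate
Locus: Horizontal line y = -5


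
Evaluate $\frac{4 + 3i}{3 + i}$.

Multiply numerator and denominator by conjugate (3 - i):
= (4 + 3i)(3 - i) / (3^2 + 1^2)
= (15 + 5i) / 10
Divide through by 5: (3 + i) / 2
= 3/2 + (1/2)i


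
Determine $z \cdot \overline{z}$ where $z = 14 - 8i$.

z * conjugate(z) = |z|^2 = a^2 + b^2
= 14^2 + (-8)^2 = 260


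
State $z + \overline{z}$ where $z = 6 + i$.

z + conjugate(z) = (a + bi) + (a - bi) = 2a
= 2 * 6 = 12


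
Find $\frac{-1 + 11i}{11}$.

Divisor is real, so divide each part by 11:
= -1/11 + i


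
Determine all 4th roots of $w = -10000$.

|w| = 10000, arg(w) = 180°
Root modulus = 10000^(1/4) = 10
Root arguments: θ_k = (180° + 360°k)/4 for k = 0, 1, ..., 3
Roots: 5*sqrt(2) + 5*sqrt(2)i, -5*sqrt(2) + 5*sqrt(2)i, -5*sqrt(2) - 5*sqrt(2)i, 5*sqrt(2) - 5*sqrt(2)i


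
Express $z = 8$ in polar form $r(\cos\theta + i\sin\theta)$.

r = |z| = sqrt(a^2 + b^2) = sqrt((8)^2 + (0)^2) = sqrt(64 + 0) = sqrt(64) = 8
b = 0 and a > 0, so z lies on the positive real axis: θ = 0°
z = 8(cos 0° + i sin 0°)


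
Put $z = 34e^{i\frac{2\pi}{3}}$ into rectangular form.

a = r cos θ = 34 * -1/2 = -17
b = r sin θ = 34 * sqrt(3)/2 = 17*sqrt(3)
z = -17 + 17*sqrt(3)i


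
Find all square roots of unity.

ω_k = e^(2πik/2) = cos(2πk/2) + i sin(2πk/2) for k = 0, 1, ..., 1
Roots: 1, -1


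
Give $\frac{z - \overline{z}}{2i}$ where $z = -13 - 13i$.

z - conjugate(z) = 2bi
(z - conjugate(z))/(2i) = 2bi/(2i) = b = -13


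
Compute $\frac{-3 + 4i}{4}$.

Divisor is real, so divide each part by 4:
= -3/4 + i


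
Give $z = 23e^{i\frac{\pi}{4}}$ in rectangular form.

a = r cos θ = 23 * sqrt(2)/2 = 23*sqrt(2)/2
b = r sin θ = 23 * sqrt(2)/2 = 23*sqrt(2)/2
z = 23*sqrt(2)/2 + (23*sqrt(2)/2)i


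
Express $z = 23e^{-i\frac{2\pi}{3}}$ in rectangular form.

a = r cos θ = 23 * -1/2 = -23/2
b = r sin θ = 23 * -sqrt(3)/2 = -23*sqrt(3)/2
z = -23/2 - (23*sqrt(3)/2)i


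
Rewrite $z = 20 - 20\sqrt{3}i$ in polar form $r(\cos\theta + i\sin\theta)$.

r = |z| = sqrt(a^2 + b^2) = sqrt((20)^2 + (-20*sqrt(3))^2) = sqrt(400 + 1200) = sqrt(1600) = 40
θ = arctan(b/a) = arctan(-34.641/20) (quadrant-adjusted) = 300°
z = 40(cos 300° + i sin 300°)


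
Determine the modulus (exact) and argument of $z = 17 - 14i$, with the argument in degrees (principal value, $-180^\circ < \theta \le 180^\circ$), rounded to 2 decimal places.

|z| = sqrt(17^2 + (-14)^2) = sqrt(485)
arg(z) = arctan(b/a) = arctan(-14/17) (quadrant-adjusted) = -39.47°


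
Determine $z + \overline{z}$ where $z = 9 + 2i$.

z + conjugate(z) = (a + bi) + (a - bi) = 2a
= 2 * 9 = 18


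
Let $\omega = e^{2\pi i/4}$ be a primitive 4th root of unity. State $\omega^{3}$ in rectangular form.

ω^3 = e^(2πi·3/4) = e^(i·3π/2)
= cos(3π/2) + i sin(3π/2)
= -i


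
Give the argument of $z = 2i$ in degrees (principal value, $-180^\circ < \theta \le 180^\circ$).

a = 0 and b > 0, so z lies on the positive imaginary axis: θ = 90°


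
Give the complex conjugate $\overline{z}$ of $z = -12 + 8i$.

If z = a + bi, then conjugate(z) = a - bi
conjugate(-12 + 8i) = -12 - 8i


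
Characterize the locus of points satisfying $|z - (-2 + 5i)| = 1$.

|z - z0| = r describes a circle centered at z0 with radius r
Here z0 = -2 + 5i and r = 1
Locus: Circle centered at (-2, 5) with radius 1


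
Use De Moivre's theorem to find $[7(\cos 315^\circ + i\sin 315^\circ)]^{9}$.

By De Moivre: z^n = r^n(cos(nθ) + i sin(nθ))
= 7^9(cos(9*315°) + i sin(9*315°))
= 40353607(cos 315° + i sin 315°)
= 40353607*sqrt(2)/2 - (40353607*sqrt(2)/2)i


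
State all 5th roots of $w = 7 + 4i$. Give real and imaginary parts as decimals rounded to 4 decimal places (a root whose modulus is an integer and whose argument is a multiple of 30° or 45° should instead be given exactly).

|w| = sqrt(65) ≈ 8.062258, arg(w) ≈ 29.744881°
Root modulus = sqrt(65)^(1/5) ≈ 1.518068
Root arguments: θ_k = (arg(w) + 360°k)/5 for k = 0, 1, ..., 4
Compute each root as (root modulus)(cos θ_k + i sin θ_k) using full-precision intermediates, then round to 4 decimal places.
Roots: 1.5099 + 0.1573i, 0.3169 + 1.4846i, -1.3140 + 0.7602i, -1.1290 - 1.0148i, 0.6162 - 1.3874i


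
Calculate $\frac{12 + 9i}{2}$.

Divisor is real, so divide each part by 2:
= 6 + (9/2)i


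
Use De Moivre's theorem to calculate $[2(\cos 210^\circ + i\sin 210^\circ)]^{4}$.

By De Moivre: z^n = r^n(cos(nθ) + i sin(nθ))
= 2^4(cos(4*210°) + i sin(4*210°))
= 16(cos 120° + i sin 120°)
= -8 + 8*sqrt(3)i


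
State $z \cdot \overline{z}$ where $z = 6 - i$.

z * conjugate(z) = |z|^2 = a^2 + b^2
= 6^2 + (-1)^2 = 37


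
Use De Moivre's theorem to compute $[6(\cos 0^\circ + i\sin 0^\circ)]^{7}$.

By De Moivre: z^n = r^n(cos(nθ) + i sin(nθ))
= 6^7(cos(7*0°) + i sin(7*0°))
= 279936(cos 0° + i sin 0°)
= 279936


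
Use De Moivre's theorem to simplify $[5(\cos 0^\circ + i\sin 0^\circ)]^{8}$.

By De Moivre: z^n = r^n(cos(nθ) + i sin(nθ))
= 5^8(cos(8*0°) + i sin(8*0°))
= 390625(cos 0° + i sin 0°)
= 390625


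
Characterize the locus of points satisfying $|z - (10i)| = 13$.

|z - z0| = r describes a circle centered at z0 with radius r
Here z0 = 10i and r = 13
Locus: Circle centered at (0, 10) with radius 13


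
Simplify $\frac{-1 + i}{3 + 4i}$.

Multiply numerator and denominator by conjugate (3 - 4i):
= (-1 + i)(3 - 4i) / (3^2 + 4^2)
= (1 + 7i) / 25
= 1/25 + (7/25)i


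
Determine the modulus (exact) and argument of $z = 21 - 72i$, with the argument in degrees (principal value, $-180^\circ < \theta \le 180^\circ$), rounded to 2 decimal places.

|z| = sqrt(21^2 + (-72)^2) = 75
arg(z) = arctan(b/a) = arctan(-72/21) (quadrant-adjusted) = -73.74°


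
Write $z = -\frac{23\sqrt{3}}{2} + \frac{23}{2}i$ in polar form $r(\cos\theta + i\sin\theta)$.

r = |z| = sqrt(a^2 + b^2) = sqrt((-23*sqrt(3)/2)^2 + (23/2)^2) = sqrt(1587/4 + 529/4) = sqrt(529) = 23
θ = arctan(b/a) = arctan(11.5/-19.9186) (quadrant-adjusted) = 150°
z = 23(cos 150° + i sin 150°)


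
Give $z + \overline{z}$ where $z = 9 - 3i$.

z + conjugate(z) = (a + bi) + (a - bi) = 2a
= 2 * 9 = 18


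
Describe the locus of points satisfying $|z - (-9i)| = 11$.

|z - z0| = r describes a circle centered at z0 with radius r
Here z0 = -9i and r = 11
Locus: Circle centered at (0, -9) with radius 11


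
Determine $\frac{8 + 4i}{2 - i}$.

Multiply numerator and denominator by conjugate (2 + i):
= (8 + 4i)(2 + i) / (2^2 + (-1)^2)
= (12 + 16i) / 5
= 12/5 + (16/5)i


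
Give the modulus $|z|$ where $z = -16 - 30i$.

|z| = sqrt(a^2 + b^2) = sqrt((-16)^2 + (-30)^2) = sqrt(1156) = 34


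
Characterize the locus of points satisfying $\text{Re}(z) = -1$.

Re(z) = x where z = x + yi; the equation x = -1 is satisfied by all points with that x-coordinate
Locus: Vertical line x = -1


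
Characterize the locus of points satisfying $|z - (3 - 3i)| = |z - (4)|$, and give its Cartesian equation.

|z - z1| = |z - z2| means z is equidistant from z1 and z2,
i.e. the perpendicular bisector of the segment from (3, -3) to (4, 0) (midpoint (7/2, -3/2)).
With z = x + yi, square both sides:
(x - 3)^2 + (y - (-3))^2 = (x - 4)^2 + (y - 0)^2
The x^2 and y^2 terms cancel: 2x + 6y = 16 - 18 = -2
Simplify: x + 3y = -1
Locus: Perpendicular bisector of the segment from (3, -3) to (4, 0): the line x + 3y = -1


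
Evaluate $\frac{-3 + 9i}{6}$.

Divisor is real, so divide each part by 6:
= -1/2 + (3/2)i


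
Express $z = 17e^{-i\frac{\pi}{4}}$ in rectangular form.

a = r cos θ = 17 * sqrt(2)/2 = 17*sqrt(2)/2
b = r sin θ = 17 * -sqrt(2)/2 = -17*sqrt(2)/2
z = 17*sqrt(2)/2 - (17*sqrt(2)/2)i


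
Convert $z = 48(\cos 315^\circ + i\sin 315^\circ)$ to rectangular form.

a = r cos θ = 48 * sqrt(2)/2 = 24*sqrt(2)
b = r sin θ = 48 * -sqrt(2)/2 = -24*sqrt(2)
z = 24*sqrt(2) - 24*sqrt(2)i


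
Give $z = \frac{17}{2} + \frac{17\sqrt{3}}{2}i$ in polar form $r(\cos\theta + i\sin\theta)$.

r = |z| = sqrt(a^2 + b^2) = sqrt((17/2)^2 + (17*sqrt(3)/2)^2) = sqrt(289/4 + 867/4) = sqrt(289) = 17
θ = arctan(b/a) = arctan(14.7224/8.5) (quadrant-adjusted) = 60°
z = 17(cos 60° + i sin 60°)


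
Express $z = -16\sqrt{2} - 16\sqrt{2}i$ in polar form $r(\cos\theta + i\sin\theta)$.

r = |z| = sqrt(a^2 + b^2) = sqrt((-16*sqrt(2))^2 + (-16*sqrt(2))^2) = sqrt(512 + 512) = sqrt(1024) = 32
θ = arctan(b/a) = arctan(-22.6274/-22.6274) (quadrant-adjusted) = 225°
z = 32(cos 225° + i sin 225°)


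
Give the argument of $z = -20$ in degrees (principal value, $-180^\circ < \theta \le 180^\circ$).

b = 0 and a < 0, so z lies on the negative real axis: θ = 180°


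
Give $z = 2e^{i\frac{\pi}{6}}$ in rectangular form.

a = r cos θ = 2 * sqrt(3)/2 = sqrt(3)
b = r sin θ = 2 * 1/2 = 1
z = sqrt(3) + i


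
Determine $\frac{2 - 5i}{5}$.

Divisor is real, so divide each part by 5:
= 2/5 - i


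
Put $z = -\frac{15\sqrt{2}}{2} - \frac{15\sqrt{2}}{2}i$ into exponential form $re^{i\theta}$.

r = |z| = sqrt((-15*sqrt(2)/2)^2 + (-15*sqrt(2)/2)^2) = sqrt(225/2 + 225/2) = sqrt(225) = 15
θ = arctan(b/a) = arctan(-10.6066/-10.6066) (quadrant-adjusted) = -135° = -3π/4
z = 15e^(-i*3π/4)


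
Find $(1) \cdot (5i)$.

(a1*a2 - b1*b2) + (a1*b2 + b1*a2)i
= (0 - 0) + (5 + 0)i
= 5i


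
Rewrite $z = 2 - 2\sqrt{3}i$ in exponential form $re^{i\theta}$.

r = |z| = sqrt((2)^2 + (-2*sqrt(3))^2) = sqrt(4 + 12) = sqrt(16) = 4
θ = arctan(b/a) = arctan(-3.4641/2) (quadrant-adjusted) = -60° = -π/3
z = 4e^(-i*π/3)


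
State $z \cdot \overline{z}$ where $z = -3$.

z * conjugate(z) = |z|^2 = a^2 + b^2
= (-3)^2 + 0^2 = 9


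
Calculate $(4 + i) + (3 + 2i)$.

(4 + 3) + (1 + 2)i = 7 + 3i


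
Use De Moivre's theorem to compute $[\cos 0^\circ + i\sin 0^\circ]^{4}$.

By De Moivre: z^n = r^n(cos(nθ) + i sin(nθ))
= 1^4(cos(4*0°) + i sin(4*0°))
= 1(cos 0° + i sin 0°)
= 1


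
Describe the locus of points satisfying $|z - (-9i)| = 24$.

|z - z0| = r describes a circle centered at z0 with radius r
Here z0 = -9i and r = 24
Locus: Circle centered at (0, -9) with radius 24


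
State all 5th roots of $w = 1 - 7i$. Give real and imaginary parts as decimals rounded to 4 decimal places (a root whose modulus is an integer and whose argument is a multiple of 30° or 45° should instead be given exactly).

|w| = sqrt(50) ≈ 7.071068, arg(w) ≈ 278.130102°
Root modulus = sqrt(50)^(1/5) ≈ 1.478758
Root arguments: θ_k = (arg(w) + 360°k)/5 for k = 0, 1, ..., 4
Compute each root as (root modulus)(cos θ_k + i sin θ_k) using full-precision intermediates, then round to 4 decimal places.
Roots: 0.8349 + 1.2205i, -0.9028 + 1.1712i, -1.3928 - 0.4967i, 0.0420 - 1.4782i, 1.4188 - 0.4169i


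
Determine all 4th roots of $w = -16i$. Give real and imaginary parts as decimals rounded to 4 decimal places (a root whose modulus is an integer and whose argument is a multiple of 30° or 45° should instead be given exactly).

|w| = 16, arg(w) = 270°
Root modulus = 16^(1/4) = 2
Root arguments: θ_k = (270° + 360°k)/4 for k = 0, 1, ..., 3
Compute each root as (root modulus)(cos θ_k + i sin θ_k) using full-precision intermediates, then round to 4 decimal places.
Roots: 0.7654 + 1.8478i, -1.8478 + 0.7654i, -0.7654 - 1.8478i, 1.8478 - 0.7654i


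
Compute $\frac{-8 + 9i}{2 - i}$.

Multiply numerator and denominator by conjugate (2 + i):
= (-8 + 9i)(2 + i) / (2^2 + (-1)^2)
= (-25 + 10i) / 5
= -5 + 2i


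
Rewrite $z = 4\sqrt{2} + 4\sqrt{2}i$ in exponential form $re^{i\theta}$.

r = |z| = sqrt((4*sqrt(2))^2 + (4*sqrt(2))^2) = sqrt(32 + 32) = sqrt(64) = 8
θ = arctan(b/a) = arctan(5.6569/5.6569) (quadrant-adjusted) = 45° = π/4
z = 8e^(i*π/4)


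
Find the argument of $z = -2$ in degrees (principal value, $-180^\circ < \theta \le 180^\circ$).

b = 0 and a < 0, so z lies on the negative real axis: θ = 180°


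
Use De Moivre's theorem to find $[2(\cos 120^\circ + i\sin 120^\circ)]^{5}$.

By De Moivre: z^n = r^n(cos(nθ) + i sin(nθ))
= 2^5(cos(5*120°) + i sin(5*120°))
= 32(cos 240° + i sin 240°)
= -16 - 16*sqrt(3)i


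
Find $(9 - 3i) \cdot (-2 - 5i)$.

(a1*a2 - b1*b2) + (a1*b2 + b1*a2)i
= (-18 - 15) + (-45 + 6)i
= -33 - 39i


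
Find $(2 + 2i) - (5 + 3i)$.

(2 - 5) + (2 - 3)i = -3 - i


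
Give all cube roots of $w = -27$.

|w| = 27, arg(w) = 180°
Root modulus = 27^(1/3) = 3
Root arguments: θ_k = (180° + 360°k)/3 for k = 0, 1, ..., 2
Roots: 3/2 + (3*sqrt(3)/2)i, -3, 3/2 - (3*sqrt(3)/2)i


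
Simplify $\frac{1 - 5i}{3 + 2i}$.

Multiply numerator and denominator by conjugate (3 - 2i):
= (1 - 5i)(3 - 2i) / (3^2 + 2^2)
= (-7 - 17i) / 13
= -7/13 - (17/13)i


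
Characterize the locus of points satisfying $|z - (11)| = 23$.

|z - z0| = r describes a circle centered at z0 with radius r
Here z0 = 11 and r = 23
Locus: Circle centered at (11, 0) with radius 23


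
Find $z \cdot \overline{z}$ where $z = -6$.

z * conjugate(z) = |z|^2 = a^2 + b^2
= (-6)^2 + 0^2 = 36


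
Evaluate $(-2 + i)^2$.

(a + bi)^2 = a^2 - b^2 + 2abi
= (-2)^2 - 1^2 + 2*(-2)*1i
= 3 - 4i


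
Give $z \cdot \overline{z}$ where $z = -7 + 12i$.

z * conjugate(z) = |z|^2 = a^2 + b^2
= (-7)^2 + 12^2 = 193


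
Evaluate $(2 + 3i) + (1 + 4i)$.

(2 + 1) + (3 + 4)i = 3 + 7i


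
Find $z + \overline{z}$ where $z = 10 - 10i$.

z + conjugate(z) = (a + bi) + (a - bi) = 2a
= 2 * 10 = 20


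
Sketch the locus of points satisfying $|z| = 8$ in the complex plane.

|z| = 8 means sqrt(x^2 + y^2) = 8
This is a circle of radius 8 centered at the origin


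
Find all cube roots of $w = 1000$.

|w| = 1000, arg(w) = 0°
Root modulus = 1000^(1/3) = 10
Root arguments: θ_k = (0° + 360°k)/3 for k = 0, 1, ..., 2
Roots: 10, -5 + 5*sqrt(3)i, -5 - 5*sqrt(3)i


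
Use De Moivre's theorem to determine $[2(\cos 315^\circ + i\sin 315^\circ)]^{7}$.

By De Moivre: z^n = r^n(cos(nθ) + i sin(nθ))
= 2^7(cos(7*315°) + i sin(7*315°))
= 128(cos 45° + i sin 45°)
= 64*sqrt(2) + 64*sqrt(2)i


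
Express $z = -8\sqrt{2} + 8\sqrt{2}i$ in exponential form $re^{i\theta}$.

r = |z| = sqrt((-8*sqrt(2))^2 + (8*sqrt(2))^2) = sqrt(128 + 128) = sqrt(256) = 16
θ = arctan(b/a) = arctan(11.3137/-11.3137) (quadrant-adjusted) = 135° = 3π/4
z = 16e^(i*3π/4)


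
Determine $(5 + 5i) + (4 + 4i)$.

(5 + 4) + (5 + 4)i = 9 + 9i


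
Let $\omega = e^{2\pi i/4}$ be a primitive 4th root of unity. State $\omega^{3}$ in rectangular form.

ω^3 = e^(2πi·3/4) = e^(i·3π/2)
= cos(3π/2) + i sin(3π/2)
= -i


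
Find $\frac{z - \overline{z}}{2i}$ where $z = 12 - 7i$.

z - conjugate(z) = 2bi
(z - conjugate(z))/(2i) = 2bi/(2i) = b = -7


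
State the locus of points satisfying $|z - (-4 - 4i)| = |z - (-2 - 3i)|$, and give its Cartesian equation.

|z - z1| = |z - z2| means z is equidistant from z1 and z2,
i.e. the perpendicular bisector of the segment from (-4, -4) to (-2, -3) (midpoint (-3, -7/2)).
With z = x + yi, square both sides:
(x - (-4))^2 + (y - (-4))^2 = (x - (-2))^2 + (y - (-3))^2
The x^2 and y^2 terms cancel: 4x + 2y = 13 - 32 = -19
Simplify: 4x + 2y = -19
Locus: Perpendicular bisector of the segment from (-4, -4) to (-2, -3): the line 4x + 2y = -19


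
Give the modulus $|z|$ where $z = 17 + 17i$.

|z| = sqrt(a^2 + b^2) = sqrt(17^2 + 17^2) = sqrt(578) = sqrt(578)


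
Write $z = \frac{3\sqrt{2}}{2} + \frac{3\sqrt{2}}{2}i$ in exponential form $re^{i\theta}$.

r = |z| = sqrt((3*sqrt(2)/2)^2 + (3*sqrt(2)/2)^2) = sqrt(9/2 + 9/2) = sqrt(9) = 3
θ = arctan(b/a) = arctan(2.1213/2.1213) (quadrant-adjusted) = 45° = π/4
z = 3e^(i*π/4)


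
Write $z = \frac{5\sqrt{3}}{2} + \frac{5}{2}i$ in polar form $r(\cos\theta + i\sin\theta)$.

r = |z| = sqrt(a^2 + b^2) = sqrt((5*sqrt(3)/2)^2 + (5/2)^2) = sqrt(75/4 + 25/4) = sqrt(25) = 5
θ = arctan(b/a) = arctan(2.5/4.3301) (quadrant-adjusted) = 30°
z = 5(cos 30° + i sin 30°)


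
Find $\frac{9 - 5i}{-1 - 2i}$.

Multiply numerator and denominator by conjugate (-1 + 2i):
= (9 - 5i)(-1 + 2i) / ((-1)^2 + (-2)^2)
= (1 + 23i) / 5
= 1/5 + (23/5)i


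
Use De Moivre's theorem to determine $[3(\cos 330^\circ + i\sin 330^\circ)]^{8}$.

By De Moivre: z^n = r^n(cos(nθ) + i sin(nθ))
= 3^8(cos(8*330°) + i sin(8*330°))
= 6561(cos 120° + i sin 120°)
= -6561/2 + (6561*sqrt(3)/2)i


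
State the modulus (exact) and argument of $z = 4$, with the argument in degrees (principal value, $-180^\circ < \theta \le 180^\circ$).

|z| = sqrt(4^2 + 0^2) = 4
b = 0 and a > 0, so z lies on the positive real axis: arg(z) = 0°


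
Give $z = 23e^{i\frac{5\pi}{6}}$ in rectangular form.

a = r cos θ = 23 * -sqrt(3)/2 = -23*sqrt(3)/2
b = r sin θ = 23 * 1/2 = 23/2
z = -23*sqrt(3)/2 + (23/2)i


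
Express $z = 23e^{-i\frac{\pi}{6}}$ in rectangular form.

a = r cos θ = 23 * sqrt(3)/2 = 23*sqrt(3)/2
b = r sin θ = 23 * -1/2 = -23/2
z = 23*sqrt(3)/2 - (23/2)i


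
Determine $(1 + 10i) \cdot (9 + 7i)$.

(a1*a2 - b1*b2) + (a1*b2 + b1*a2)i
= (9 - 70) + (7 + 90)i
= -61 + 97i


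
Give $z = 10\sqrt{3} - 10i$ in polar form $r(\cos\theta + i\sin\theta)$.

r = |z| = sqrt(a^2 + b^2) = sqrt((10*sqrt(3))^2 + (-10)^2) = sqrt(300 + 100) = sqrt(400) = 20
θ = arctan(b/a) = arctan(-10/17.3205) (quadrant-adjusted) = 330°
z = 20(cos 330° + i sin 330°)


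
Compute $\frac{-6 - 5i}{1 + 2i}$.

Multiply numerator and denominator by conjugate (1 - 2i):
= (-6 - 5i)(1 - 2i) / (1^2 + 2^2)
= (-16 + 7i) / 5
= -16/5 + (7/5)i


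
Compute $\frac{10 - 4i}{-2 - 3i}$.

Multiply numerator and denominator by conjugate (-2 + 3i):
= (10 - 4i)(-2 + 3i) / ((-2)^2 + (-3)^2)
= (-8 + 38i) / 13
= -8/13 + (38/13)i


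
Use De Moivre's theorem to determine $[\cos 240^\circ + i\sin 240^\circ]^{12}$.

By De Moivre: z^n = r^n(cos(nθ) + i sin(nθ))
= 1^12(cos(12*240°) + i sin(12*240°))
= 1(cos 0° + i sin 0°)
= 1


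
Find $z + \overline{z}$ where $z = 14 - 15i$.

z + conjugate(z) = (a + bi) + (a - bi) = 2a
= 2 * 14 = 28


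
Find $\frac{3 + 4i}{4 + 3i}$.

Multiply numerator and denominator by conjugate (4 - 3i):
= (3 + 4i)(4 - 3i) / (4^2 + 3^2)
= (24 + 7i) / 25
= 24/25 + (7/25)i


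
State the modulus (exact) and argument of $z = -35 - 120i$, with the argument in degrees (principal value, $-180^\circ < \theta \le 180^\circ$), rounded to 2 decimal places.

|z| = sqrt((-35)^2 + (-120)^2) = 125
arg(z) = arctan(b/a) = arctan(-120/-35) (quadrant-adjusted) = -106.26°


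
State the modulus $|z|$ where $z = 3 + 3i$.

|z| = sqrt(a^2 + b^2) = sqrt(3^2 + 3^2) = sqrt(18) = sqrt(18)


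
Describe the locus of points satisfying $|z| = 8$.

|z| = r describes a circle of radius r centered at the origin
Locus: Circle centered at origin with radius 8


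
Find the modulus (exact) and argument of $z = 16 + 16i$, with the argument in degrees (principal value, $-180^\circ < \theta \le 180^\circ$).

|z| = sqrt(16^2 + 16^2) = sqrt(512)
arg(z) = arctan(b/a) = arctan(16/16) (quadrant-adjusted) = 45°


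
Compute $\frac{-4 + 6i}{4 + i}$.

Multiply numerator and denominator by conjugate (4 - i):
= (-4 + 6i)(4 - i) / (4^2 + 1^2)
= (-10 + 28i) / 17
= -10/17 + (28/17)i


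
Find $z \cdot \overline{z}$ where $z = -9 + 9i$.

z * conjugate(z) = |z|^2 = a^2 + b^2
= (-9)^2 + 9^2 = 162


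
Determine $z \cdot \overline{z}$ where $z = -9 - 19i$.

z * conjugate(z) = |z|^2 = a^2 + b^2
= (-9)^2 + (-19)^2 = 442


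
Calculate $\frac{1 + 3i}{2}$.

Divisor is real, so divide each part by 2:
= 1/2 + (3/2)i


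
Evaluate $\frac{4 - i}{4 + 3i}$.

Multiply numerator and denominator by conjugate (4 - 3i):
= (4 - i)(4 - 3i) / (4^2 + 3^2)
= (13 - 16i) / 25
= 13/25 - (16/25)i


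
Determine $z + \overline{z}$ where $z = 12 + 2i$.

z + conjugate(z) = (a + bi) + (a - bi) = 2a
= 2 * 12 = 24


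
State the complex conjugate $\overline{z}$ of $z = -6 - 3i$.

If z = a + bi, then conjugate(z) = a - bi
conjugate(-6 - 3i) = -6 + 3i


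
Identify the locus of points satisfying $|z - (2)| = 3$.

|z - z0| = r describes a circle centered at z0 with radius r
Here z0 = 2 and r = 3
Locus: Circle centered at (2, 0) with radius 3


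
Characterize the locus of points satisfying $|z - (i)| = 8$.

|z - z0| = r describes a circle centered at z0 with radius r
Here z0 = i and r = 8
Locus: Circle centered at (0, 1) with radius 8


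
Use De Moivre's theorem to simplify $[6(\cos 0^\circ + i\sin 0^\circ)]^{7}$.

By De Moivre: z^n = r^n(cos(nθ) + i sin(nθ))
= 6^7(cos(7*0°) + i sin(7*0°))
= 279936(cos 0° + i sin 0°)
= 279936


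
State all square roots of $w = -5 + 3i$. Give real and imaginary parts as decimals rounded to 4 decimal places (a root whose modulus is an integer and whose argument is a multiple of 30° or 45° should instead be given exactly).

|w| = sqrt(34) ≈ 5.830952, arg(w) ≈ 149.036243°
Root modulus = sqrt(34)^(1/2) ≈ 2.414736
Root arguments: θ_k = (arg(w) + 360°k)/2 for k = 0, 1, ..., 1
Compute each root as (root modulus)(cos θ_k + i sin θ_k) using full-precision intermediates, then round to 4 decimal places.
Roots: 0.6446 + 2.3271i, -0.6446 - 2.3271i


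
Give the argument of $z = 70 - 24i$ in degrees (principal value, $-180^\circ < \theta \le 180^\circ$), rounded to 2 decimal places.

θ = arctan(b/a) = arctan(-24/70) (quadrant-adjusted) = -18.92°


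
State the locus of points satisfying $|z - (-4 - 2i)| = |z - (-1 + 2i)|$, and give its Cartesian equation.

|z - z1| = |z - z2| means z is equidistant from z1 and z2,
i.e. the perpendicular bisector of the segment from (-4, -2) to (-1, 2) (midpoint (-5/2, 0)).
With z = x + yi, square both sides:
(x - (-4))^2 + (y - (-2))^2 = (x - (-1))^2 + (y - 2)^2
The x^2 and y^2 terms cancel: 6x + 8y = 5 - 20 = -15
Simplify: 6x + 8y = -15
Locus: Perpendicular bisector of the segment from (-4, -2) to (-1, 2): the line 6x + 8y = -15


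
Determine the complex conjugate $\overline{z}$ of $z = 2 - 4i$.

If z = a + bi, then conjugate(z) = a - bi
conjugate(2 - 4i) = 2 + 4i


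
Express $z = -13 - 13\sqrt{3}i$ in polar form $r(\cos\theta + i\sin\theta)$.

r = |z| = sqrt(a^2 + b^2) = sqrt((-13)^2 + (-13*sqrt(3))^2) = sqrt(169 + 507) = sqrt(676) = 26
θ = arctan(b/a) = arctan(-22.5167/-13) (quadrant-adjusted) = 240°
z = 26(cos 240° + i sin 240°)


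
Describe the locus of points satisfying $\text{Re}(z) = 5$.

Re(z) = x where z = x + yi; the equation x = 5 is satisfied by all points with that x-coordinate
Locus: Vertical line x = 5


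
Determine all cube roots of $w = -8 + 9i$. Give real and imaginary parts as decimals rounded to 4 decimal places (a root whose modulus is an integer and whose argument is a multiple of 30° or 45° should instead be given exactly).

|w| = sqrt(145) ≈ 12.041595, arg(w) ≈ 131.633539°
Root modulus = sqrt(145)^(1/3) ≈ 2.292071
Root arguments: θ_k = (arg(w) + 360°k)/3 for k = 0, 1, ..., 2
Compute each root as (root modulus)(cos θ_k + i sin θ_k) using full-precision intermediates, then round to 4 decimal places.
Roots: 1.6522 + 1.5887i, -2.2019 + 0.6365i, 0.5498 - 2.2252i


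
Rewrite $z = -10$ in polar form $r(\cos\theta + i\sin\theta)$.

r = |z| = sqrt(a^2 + b^2) = sqrt((-10)^2 + (0)^2) = sqrt(100 + 0) = sqrt(100) = 10
b = 0 and a < 0, so z lies on the negative real axis: θ = 180°
z = 10(cos 180° + i sin 180°)


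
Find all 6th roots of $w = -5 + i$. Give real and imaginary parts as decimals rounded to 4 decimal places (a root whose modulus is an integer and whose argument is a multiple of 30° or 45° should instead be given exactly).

|w| = sqrt(26) ≈ 5.099020, arg(w) ≈ 168.690068°
Root modulus = sqrt(26)^(1/6) ≈ 1.311941
Root arguments: θ_k = (arg(w) + 360°k)/6 for k = 0, 1, ..., 5
Compute each root as (root modulus)(cos θ_k + i sin θ_k) using full-precision intermediates, then round to 4 decimal places.
Roots: 1.1571 + 0.6182i, 0.0432 + 1.3112i, -1.1140 + 0.6930i, -1.1571 - 0.6182i, -0.0432 - 1.3112i, 1.1140 - 0.6930i


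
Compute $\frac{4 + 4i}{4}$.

Divisor is real, so divide each part by 4:
= 1 + i


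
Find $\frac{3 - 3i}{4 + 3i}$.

Multiply numerator and denominator by conjugate (4 - 3i):
= (3 - 3i)(4 - 3i) / (4^2 + 3^2)
= (3 - 21i) / 25
= 3/25 - (21/25)i


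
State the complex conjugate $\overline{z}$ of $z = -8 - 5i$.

If z = a + bi, then conjugate(z) = a - bi
conjugate(-8 - 5i) = -8 + 5i


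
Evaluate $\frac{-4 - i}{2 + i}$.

Multiply numerator and denominator by conjugate (2 - i):
= (-4 - i)(2 - i) / (2^2 + 1^2)
= (-9 + 2i) / 5
= -9/5 + (2/5)i


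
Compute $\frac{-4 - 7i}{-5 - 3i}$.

Multiply numerator and denominator by conjugate (-5 + 3i):
= (-4 - 7i)(-5 + 3i) / ((-5)^2 + (-3)^2)
= (41 + 23i) / 34
= 41/34 + (23/34)i


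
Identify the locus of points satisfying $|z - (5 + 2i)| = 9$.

|z - z0| = r describes a circle centered at z0 with radius r
Here z0 = 5 + 2i and r = 9
Locus: Circle centered at (5, 2) with radius 9


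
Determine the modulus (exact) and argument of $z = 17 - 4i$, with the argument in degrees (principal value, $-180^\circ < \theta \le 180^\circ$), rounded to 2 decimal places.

|z| = sqrt(17^2 + (-4)^2) = sqrt(305)
arg(z) = arctan(b/a) = arctan(-4/17) (quadrant-adjusted) = -13.24°


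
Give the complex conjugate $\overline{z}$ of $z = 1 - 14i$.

If z = a + bi, then conjugate(z) = a - bi
conjugate(1 - 14i) = 1 + 14i


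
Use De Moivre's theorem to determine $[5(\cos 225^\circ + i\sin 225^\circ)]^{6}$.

By De Moivre: z^n = r^n(cos(nθ) + i sin(nθ))
= 5^6(cos(6*225°) + i sin(6*225°))
= 15625(cos 270° + i sin 270°)
= -15625i


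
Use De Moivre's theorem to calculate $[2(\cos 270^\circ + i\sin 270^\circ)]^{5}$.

By De Moivre: z^n = r^n(cos(nθ) + i sin(nθ))
= 2^5(cos(5*270°) + i sin(5*270°))
= 32(cos 270° + i sin 270°)
= -32i


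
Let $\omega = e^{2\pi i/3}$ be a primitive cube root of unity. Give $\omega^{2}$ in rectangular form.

ω^2 = e^(2πi·2/3) = e^(i·4π/3)
= cos(4π/3) + i sin(4π/3)
= -1/2 - (sqrt(3)/2)i


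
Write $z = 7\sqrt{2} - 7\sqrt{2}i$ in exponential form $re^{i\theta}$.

r = |z| = sqrt((7*sqrt(2))^2 + (-7*sqrt(2))^2) = sqrt(98 + 98) = sqrt(196) = 14
θ = arctan(b/a) = arctan(-9.8995/9.8995) (quadrant-adjusted) = -45° = -π/4
z = 14e^(-i*π/4)


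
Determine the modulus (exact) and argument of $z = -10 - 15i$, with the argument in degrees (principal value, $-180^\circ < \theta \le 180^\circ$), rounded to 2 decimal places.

|z| = sqrt((-10)^2 + (-15)^2) = sqrt(325)
arg(z) = arctan(b/a) = arctan(-15/-10) (quadrant-adjusted) = -123.69°


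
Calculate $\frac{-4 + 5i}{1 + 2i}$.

Multiply numerator and denominator by conjugate (1 - 2i):
= (-4 + 5i)(1 - 2i) / (1^2 + 2^2)
= (6 + 13i) / 5
= 6/5 + (13/5)i


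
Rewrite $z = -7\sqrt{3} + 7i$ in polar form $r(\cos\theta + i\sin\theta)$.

r = |z| = sqrt(a^2 + b^2) = sqrt((-7*sqrt(3))^2 + (7)^2) = sqrt(147 + 49) = sqrt(196) = 14
θ = arctan(b/a) = arctan(7/-12.1244) (quadrant-adjusted) = 150°
z = 14(cos 150° + i sin 150°)


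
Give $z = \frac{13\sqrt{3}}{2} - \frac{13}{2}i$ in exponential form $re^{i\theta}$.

r = |z| = sqrt((13*sqrt(3)/2)^2 + (-13/2)^2) = sqrt(507/4 + 169/4) = sqrt(169) = 13
θ = arctan(b/a) = arctan(-6.5/11.2583) (quadrant-adjusted) = -30° = -π/6
z = 13e^(-i*π/6)


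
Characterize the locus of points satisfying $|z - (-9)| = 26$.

|z - z0| = r describes a circle centered at z0 with radius r
Here z0 = -9 and r = 26
Locus: Circle centered at (-9, 0) with radius 26


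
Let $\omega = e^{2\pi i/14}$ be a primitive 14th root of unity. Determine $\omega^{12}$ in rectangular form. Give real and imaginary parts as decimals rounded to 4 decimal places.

ω^12 = e^(2πi·12/14) = e^(i·12π/7)
= cos(12π/7) + i sin(12π/7)
= 0.6235 - 0.7818i


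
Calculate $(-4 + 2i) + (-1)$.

(-4 + (-1)) + (2 + 0)i = -5 + 2i


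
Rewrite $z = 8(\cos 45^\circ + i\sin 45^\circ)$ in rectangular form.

a = r cos θ = 8 * sqrt(2)/2 = 4*sqrt(2)
b = r sin θ = 8 * sqrt(2)/2 = 4*sqrt(2)
z = 4*sqrt(2) + 4*sqrt(2)i


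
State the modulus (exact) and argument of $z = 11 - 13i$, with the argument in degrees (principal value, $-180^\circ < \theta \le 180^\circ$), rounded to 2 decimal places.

|z| = sqrt(11^2 + (-13)^2) = sqrt(290)
arg(z) = arctan(b/a) = arctan(-13/11) (quadrant-adjusted) = -49.76°


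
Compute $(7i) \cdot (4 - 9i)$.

(a1*a2 - b1*b2) + (a1*b2 + b1*a2)i
= (0 - (-63)) + (0 + 28)i
= 63 + 28i


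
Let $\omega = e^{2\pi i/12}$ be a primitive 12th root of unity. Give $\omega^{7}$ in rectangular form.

ω^7 = e^(2πi·7/12) = e^(i·7π/6)
= cos(7π/6) + i sin(7π/6)
= -sqrt(3)/2 - (1/2)i


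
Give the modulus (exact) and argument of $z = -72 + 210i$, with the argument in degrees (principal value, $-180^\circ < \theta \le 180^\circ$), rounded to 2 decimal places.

|z| = sqrt((-72)^2 + 210^2) = 222
arg(z) = arctan(b/a) = arctan(210/-72) (quadrant-adjusted) = 108.92°


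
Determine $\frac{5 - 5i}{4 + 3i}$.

Multiply numerator and denominator by conjugate (4 - 3i):
= (5 - 5i)(4 - 3i) / (4^2 + 3^2)
= (5 - 35i) / 25
Divide through by 5: (1 - 7i) / 5
= 1/5 - (7/5)i


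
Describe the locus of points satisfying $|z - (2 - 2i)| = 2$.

|z - z0| = r describes a circle centered at z0 with radius r
Here z0 = 2 - 2i and r = 2
Locus: Circle centered at (2, -2) with radius 2
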